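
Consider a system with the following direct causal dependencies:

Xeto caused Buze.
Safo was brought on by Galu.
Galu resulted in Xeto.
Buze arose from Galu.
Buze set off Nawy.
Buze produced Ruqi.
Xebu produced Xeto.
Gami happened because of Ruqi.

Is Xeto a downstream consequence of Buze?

No

Buze leads to Ruqi, Gami, Nawy; Xeto is not among them.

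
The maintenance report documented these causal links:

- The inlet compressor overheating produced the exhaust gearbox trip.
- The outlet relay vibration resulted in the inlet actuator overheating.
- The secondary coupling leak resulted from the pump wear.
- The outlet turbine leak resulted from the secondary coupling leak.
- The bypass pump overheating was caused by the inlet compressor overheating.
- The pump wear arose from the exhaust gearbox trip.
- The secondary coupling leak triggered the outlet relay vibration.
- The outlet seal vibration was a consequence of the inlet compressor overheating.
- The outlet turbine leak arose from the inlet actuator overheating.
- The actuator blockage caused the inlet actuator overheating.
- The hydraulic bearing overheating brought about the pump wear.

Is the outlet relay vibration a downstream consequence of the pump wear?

There is a causal chain: the pump wear → the secondary coupling leak → the outlet relay vibration.

Yes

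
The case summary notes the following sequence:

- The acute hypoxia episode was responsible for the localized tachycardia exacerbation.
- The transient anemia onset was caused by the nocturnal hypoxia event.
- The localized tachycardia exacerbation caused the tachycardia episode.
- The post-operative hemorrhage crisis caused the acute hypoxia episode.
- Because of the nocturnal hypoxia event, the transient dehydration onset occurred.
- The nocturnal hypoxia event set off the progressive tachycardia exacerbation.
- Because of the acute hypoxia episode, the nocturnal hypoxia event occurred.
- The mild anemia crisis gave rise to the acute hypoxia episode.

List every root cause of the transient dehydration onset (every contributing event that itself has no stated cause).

the mild anemia crisis, the post-operative hemorrhage crisis

Tracing upstream from the transient dehydration onset: the transient dehydration onset ← the nocturnal hypoxia event ← the acute hypoxia episode ← the post-operative hemorrhage crisis.
A separate upstream branch: the transient dehydration onset ← the nocturnal hypoxia event ← the acute hypoxia episode ← the mild anemia crisis.
Each of those chain origins has no stated cause.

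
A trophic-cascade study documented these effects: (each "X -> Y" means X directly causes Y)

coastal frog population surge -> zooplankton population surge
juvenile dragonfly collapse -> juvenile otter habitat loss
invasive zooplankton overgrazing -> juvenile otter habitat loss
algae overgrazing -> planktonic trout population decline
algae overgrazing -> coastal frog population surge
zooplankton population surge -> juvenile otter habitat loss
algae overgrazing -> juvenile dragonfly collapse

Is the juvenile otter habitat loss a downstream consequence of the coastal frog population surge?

There is a causal chain: the coastal frog population surge → the zooplankton population surge → the juvenile otter habitat loss.

Yes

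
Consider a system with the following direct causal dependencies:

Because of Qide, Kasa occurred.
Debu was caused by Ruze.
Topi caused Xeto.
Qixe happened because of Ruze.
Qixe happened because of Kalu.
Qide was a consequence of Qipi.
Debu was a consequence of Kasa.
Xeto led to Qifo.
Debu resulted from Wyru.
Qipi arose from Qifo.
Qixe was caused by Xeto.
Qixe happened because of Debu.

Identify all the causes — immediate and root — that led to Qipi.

Qifo, Topi, Xeto

Immediate cause of Qipi: Qifo.
Further upstream: Topi, Xeto.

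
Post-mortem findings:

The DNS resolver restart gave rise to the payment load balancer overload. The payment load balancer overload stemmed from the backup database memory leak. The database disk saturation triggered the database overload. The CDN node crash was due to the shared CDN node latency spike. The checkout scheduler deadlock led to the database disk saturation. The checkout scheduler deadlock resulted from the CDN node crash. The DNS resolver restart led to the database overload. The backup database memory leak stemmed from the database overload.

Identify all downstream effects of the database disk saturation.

the backup database memory leak, the database overload, the payment load balancer overload

Direct effects: the database overload.
2 steps out: the backup database memory leak.
3 steps out: the payment load balancer overload.
Not reachable from it: the DNS resolver restart, the shared CDN node latency spike, the CDN node crash, the checkout scheduler deadlock.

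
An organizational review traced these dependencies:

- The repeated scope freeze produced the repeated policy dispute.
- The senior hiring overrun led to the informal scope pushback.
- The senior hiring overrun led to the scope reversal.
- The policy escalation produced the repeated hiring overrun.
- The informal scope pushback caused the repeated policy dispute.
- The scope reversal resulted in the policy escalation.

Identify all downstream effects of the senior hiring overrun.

Direct effects: the informal scope pushback, the scope reversal.
2 steps out: the repeated policy dispute, the policy escalation.
3 steps out: the repeated hiring overrun.
Not reachable from it: the repeated scope freeze.

the informal scope pushback, the policy escalation, the repeated hiring overrun, the repeated policy dispute, the scope reversal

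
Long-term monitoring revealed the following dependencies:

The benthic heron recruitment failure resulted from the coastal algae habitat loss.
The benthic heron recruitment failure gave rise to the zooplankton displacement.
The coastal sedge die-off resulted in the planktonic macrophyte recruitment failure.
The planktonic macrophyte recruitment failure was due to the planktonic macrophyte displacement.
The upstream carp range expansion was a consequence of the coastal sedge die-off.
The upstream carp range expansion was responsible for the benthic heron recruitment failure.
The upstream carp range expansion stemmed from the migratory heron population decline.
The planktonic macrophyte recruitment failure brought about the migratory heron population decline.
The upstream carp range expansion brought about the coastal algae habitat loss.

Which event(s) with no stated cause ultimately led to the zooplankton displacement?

the coastal sedge die-off, the planktonic macrophyte displacement

Tracing upstream from the zooplankton displacement: the zooplankton displacement ← the benthic heron recruitment failure ← the upstream carp range expansion ← the coastal sedge die-off.
A separate upstream branch: the zooplankton displacement ← the benthic heron recruitment failure ← the upstream carp range expansion ← the migratory heron population decline ← the planktonic macrophyte recruitment failure ← the planktonic macrophyte displacement.
Each of those chain origins has no stated cause.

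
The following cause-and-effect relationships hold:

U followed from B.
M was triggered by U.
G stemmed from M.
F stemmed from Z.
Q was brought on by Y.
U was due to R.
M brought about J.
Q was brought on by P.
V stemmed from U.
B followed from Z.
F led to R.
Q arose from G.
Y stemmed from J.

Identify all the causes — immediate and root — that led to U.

B, F, R, Z

Immediate causes of U: B, R.
Further upstream: Z, F.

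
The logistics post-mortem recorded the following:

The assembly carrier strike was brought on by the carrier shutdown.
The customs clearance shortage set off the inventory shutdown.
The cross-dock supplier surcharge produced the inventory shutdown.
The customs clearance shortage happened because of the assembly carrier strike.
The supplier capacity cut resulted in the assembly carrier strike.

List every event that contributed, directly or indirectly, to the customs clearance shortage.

the assembly carrier strike, the carrier shutdown, the supplier capacity cut

Immediate cause of the customs clearance shortage: the assembly carrier strike.
Further upstream: the supplier capacity cut, the carrier shutdown.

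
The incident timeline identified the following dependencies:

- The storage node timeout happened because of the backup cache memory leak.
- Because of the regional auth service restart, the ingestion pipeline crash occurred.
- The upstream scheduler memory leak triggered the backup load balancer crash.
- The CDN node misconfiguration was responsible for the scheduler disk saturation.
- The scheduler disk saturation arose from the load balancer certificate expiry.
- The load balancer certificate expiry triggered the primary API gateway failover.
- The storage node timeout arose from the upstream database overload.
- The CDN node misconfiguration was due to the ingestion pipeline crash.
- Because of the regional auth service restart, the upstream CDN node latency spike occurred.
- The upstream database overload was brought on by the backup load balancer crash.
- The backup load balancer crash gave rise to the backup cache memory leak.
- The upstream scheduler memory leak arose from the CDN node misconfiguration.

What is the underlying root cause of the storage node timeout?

Tracing upstream from the storage node timeout: the storage node timeout ← the backup cache memory leak ← the backup load balancer crash ← the upstream scheduler memory leak ← the CDN node misconfiguration ← the ingestion pipeline crash ← the regional auth service restart.
The regional auth service restart has no stated cause, so it is the root.

the regional auth service restart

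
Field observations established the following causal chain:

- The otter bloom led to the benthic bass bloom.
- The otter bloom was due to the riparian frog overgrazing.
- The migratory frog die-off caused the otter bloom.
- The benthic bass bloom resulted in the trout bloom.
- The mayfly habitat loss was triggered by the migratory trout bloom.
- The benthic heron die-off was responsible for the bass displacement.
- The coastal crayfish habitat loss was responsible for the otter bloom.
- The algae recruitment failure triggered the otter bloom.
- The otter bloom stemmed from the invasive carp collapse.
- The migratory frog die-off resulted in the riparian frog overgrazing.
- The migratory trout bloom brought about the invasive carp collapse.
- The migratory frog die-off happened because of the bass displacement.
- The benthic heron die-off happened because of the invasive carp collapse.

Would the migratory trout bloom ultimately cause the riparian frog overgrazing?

There is a causal chain: the migratory trout bloom → the invasive carp collapse → the benthic heron die-off → the bass displacement → the migratory frog die-off → the riparian frog overgrazing.

Yes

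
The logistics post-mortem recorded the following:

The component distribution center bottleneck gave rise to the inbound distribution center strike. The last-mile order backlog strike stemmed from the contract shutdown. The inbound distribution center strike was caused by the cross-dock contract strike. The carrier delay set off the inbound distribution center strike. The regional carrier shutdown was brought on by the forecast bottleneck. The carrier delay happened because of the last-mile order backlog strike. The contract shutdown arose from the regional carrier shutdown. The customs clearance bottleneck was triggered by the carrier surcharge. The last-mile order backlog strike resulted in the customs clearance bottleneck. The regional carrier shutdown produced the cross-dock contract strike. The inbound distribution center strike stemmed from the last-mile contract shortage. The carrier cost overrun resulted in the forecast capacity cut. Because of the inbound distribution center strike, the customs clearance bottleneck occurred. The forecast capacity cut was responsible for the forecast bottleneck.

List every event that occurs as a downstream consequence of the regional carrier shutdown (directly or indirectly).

Direct effects: the contract shutdown, the cross-dock contract strike.
2 steps out: the last-mile order backlog strike, the inbound distribution center strike.
3 steps out: the carrier delay, the customs clearance bottleneck.
Not reachable from it: the carrier cost overrun, the forecast capacity cut, the forecast bottleneck, the component distribution center bottleneck, the last-mile contract shortage, the carrier surcharge.

the carrier delay, the contract shutdown, the cross-dock contract strike, the customs clearance bottleneck, the inbound distribution center strike, the last-mile order backlog strike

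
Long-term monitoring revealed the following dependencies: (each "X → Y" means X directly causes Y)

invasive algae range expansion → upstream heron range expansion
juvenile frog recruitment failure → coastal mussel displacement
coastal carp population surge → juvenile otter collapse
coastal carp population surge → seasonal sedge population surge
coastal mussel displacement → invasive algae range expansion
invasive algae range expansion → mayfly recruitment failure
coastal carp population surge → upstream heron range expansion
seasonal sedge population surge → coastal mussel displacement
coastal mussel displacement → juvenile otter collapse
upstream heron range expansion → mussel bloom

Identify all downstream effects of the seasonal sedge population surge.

the coastal mussel displacement, the invasive algae range expansion, the juvenile otter collapse, the mayfly recruitment failure, the mussel bloom, the upstream heron range expansion

Direct effects: the coastal mussel displacement.
2 steps out: the invasive algae range expansion, the juvenile otter collapse.
3 steps out: the upstream heron range expansion, the mayfly recruitment failure.
4 steps out: the mussel bloom.
Not reachable from it: the juvenile frog recruitment failure, the coastal carp population surge.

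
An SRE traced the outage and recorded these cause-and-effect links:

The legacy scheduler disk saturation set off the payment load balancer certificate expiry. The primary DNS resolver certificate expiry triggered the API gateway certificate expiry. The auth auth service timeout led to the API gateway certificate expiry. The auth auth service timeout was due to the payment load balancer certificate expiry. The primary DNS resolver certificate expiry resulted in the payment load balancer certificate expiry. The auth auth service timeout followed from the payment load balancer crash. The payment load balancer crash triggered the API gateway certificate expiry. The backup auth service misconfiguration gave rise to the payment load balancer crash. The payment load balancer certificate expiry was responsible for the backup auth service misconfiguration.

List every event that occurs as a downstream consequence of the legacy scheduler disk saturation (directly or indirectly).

Direct effects: the payment load balancer certificate expiry.
2 steps out: the backup auth service misconfiguration, the auth auth service timeout.
3 steps out: the payment load balancer crash, the API gateway certificate expiry.
Not reachable from it: the primary DNS resolver certificate expiry.

the API gateway certificate expiry, the auth auth service timeout, the backup auth service misconfiguration, the payment load balancer certificate expiry, the payment load balancer crash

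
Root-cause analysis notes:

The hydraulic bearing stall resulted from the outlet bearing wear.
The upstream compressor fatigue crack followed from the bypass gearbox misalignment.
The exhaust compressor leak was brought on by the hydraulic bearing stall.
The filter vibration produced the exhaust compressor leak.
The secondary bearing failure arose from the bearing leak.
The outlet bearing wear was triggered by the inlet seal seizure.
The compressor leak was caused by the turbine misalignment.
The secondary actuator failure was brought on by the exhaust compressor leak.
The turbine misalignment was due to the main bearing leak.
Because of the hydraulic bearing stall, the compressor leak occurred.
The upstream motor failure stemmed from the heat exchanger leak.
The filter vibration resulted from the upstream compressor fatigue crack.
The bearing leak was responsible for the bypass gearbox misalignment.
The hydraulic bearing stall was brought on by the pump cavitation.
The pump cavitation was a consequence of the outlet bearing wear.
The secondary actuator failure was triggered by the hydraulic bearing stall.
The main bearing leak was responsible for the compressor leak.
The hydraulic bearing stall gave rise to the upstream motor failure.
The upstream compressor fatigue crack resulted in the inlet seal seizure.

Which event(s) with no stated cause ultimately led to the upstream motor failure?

Tracing upstream from the upstream motor failure: the upstream motor failure ← the hydraulic bearing stall ← the outlet bearing wear ← the inlet seal seizure ← the upstream compressor fatigue crack ← the bypass gearbox misalignment ← the bearing leak.
A separate upstream branch: the upstream motor failure ← the heat exchanger leak.
Each of those chain origins has no stated cause.

the bearing leak, the heat exchanger leak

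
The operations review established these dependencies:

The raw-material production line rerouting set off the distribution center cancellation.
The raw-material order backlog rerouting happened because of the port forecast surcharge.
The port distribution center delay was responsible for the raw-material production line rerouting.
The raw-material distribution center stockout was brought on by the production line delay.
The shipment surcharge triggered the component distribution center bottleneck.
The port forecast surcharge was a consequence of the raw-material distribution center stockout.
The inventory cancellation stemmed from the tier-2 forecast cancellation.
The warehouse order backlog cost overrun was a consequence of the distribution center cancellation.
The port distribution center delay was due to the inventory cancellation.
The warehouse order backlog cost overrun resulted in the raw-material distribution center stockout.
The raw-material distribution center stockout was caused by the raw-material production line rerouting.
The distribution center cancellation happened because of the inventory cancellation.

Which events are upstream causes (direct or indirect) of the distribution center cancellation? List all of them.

Immediate causes of the distribution center cancellation: the inventory cancellation, the raw-material production line rerouting.
Further upstream: the tier-2 forecast cancellation, the port distribution center delay.

the inventory cancellation, the port distribution center delay, the raw-material production line rerouting, the tier-2 forecast cancellation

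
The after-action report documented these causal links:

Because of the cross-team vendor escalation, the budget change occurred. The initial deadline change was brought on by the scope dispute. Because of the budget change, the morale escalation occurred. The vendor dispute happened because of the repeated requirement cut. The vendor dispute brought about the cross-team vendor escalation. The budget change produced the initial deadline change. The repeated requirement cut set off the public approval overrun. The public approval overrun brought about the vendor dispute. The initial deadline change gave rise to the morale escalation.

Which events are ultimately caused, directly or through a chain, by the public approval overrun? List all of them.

the budget change, the cross-team vendor escalation, the initial deadline change, the morale escalation, the vendor dispute

Direct effects: the vendor dispute.
2 steps out: the cross-team vendor escalation.
3 steps out: the budget change.
4 steps out: the initial deadline change, the morale escalation.
Not reachable from it: the repeated requirement cut, the scope dispute.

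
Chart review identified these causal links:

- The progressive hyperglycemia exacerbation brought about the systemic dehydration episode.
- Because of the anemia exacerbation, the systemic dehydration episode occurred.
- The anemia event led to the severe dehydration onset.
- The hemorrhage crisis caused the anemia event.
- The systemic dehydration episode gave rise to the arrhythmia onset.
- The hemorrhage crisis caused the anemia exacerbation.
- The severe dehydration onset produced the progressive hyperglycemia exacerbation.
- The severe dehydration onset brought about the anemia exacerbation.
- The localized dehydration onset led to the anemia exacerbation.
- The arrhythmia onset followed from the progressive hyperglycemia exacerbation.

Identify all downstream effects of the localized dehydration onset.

the anemia exacerbation, the arrhythmia onset, the systemic dehydration episode

Direct effects: the anemia exacerbation.
2 steps out: the systemic dehydration episode.
3 steps out: the arrhythmia onset.
Not reachable from it: the hemorrhage crisis, the anemia event, the severe dehydration onset, the progressive hyperglycemia exacerbation.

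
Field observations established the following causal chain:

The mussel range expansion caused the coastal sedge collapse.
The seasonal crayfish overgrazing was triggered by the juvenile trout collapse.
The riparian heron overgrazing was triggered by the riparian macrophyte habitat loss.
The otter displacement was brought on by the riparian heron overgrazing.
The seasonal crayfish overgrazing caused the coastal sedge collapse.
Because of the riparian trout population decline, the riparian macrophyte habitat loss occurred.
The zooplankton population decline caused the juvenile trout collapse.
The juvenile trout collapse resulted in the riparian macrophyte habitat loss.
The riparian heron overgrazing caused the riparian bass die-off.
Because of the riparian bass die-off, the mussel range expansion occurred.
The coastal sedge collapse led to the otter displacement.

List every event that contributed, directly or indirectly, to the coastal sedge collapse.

Immediate causes of the coastal sedge collapse: the mussel range expansion, the seasonal crayfish overgrazing.
Further upstream: the zooplankton population decline, the juvenile trout collapse, the riparian macrophyte habitat loss, the riparian heron overgrazing, the riparian bass die-off, the riparian trout population decline.

the juvenile trout collapse, the mussel range expansion, the riparian bass die-off, the riparian heron overgrazing, the riparian macrophyte habitat loss, the riparian trout population decline, the seasonal crayfish overgrazing, the zooplankton population decline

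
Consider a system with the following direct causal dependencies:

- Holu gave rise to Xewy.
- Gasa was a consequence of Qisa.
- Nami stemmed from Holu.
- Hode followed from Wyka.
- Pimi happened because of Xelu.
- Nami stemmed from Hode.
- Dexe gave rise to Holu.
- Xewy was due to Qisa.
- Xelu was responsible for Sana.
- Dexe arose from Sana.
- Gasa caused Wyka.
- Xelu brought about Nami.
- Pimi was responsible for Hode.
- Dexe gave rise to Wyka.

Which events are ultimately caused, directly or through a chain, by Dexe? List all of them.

Direct effects: Wyka, Holu.
2 steps out: Hode, Nami, Xewy.
Not reachable from it: Xelu, Sana, Qisa, Gasa, Pimi.

Hode, Holu, Nami, Wyka, Xewy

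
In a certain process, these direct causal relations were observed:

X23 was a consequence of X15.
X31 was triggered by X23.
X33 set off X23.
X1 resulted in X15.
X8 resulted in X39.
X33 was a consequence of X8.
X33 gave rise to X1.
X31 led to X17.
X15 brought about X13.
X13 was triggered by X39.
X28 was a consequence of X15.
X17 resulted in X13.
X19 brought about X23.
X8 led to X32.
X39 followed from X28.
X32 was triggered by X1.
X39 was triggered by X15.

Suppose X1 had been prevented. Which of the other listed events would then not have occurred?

Downstream of X1: X15, X28, X39, X23, X32, X31, X17, X13.
Of those, still caused via another path: X39, X23, X32, X31, X17, X13.
The remainder have no surviving cause.

X15, X28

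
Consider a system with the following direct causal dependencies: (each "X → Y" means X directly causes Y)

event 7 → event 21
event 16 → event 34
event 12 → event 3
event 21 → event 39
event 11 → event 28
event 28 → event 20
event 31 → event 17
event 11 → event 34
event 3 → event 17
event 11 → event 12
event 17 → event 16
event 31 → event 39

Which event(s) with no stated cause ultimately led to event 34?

Tracing upstream from event 34: event 34 ← event 11.
A separate upstream branch: event 34 ← event 16 ← event 17 ← event 31.
Each of those chain origins has no stated cause.

event 11, event 31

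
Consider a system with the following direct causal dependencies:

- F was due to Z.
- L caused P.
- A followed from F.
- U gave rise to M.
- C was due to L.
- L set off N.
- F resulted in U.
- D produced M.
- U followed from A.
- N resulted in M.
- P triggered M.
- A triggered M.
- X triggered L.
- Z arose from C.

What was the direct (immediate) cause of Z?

Upstream contributors include X, L, but only C feeds directly into Z.

C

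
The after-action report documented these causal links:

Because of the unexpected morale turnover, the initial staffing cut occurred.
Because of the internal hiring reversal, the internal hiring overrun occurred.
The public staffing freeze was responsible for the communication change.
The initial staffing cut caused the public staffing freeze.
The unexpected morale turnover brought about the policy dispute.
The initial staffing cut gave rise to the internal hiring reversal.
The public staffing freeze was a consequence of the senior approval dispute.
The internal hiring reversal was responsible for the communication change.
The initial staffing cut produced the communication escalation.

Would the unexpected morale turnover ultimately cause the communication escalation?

Yes

There is a causal chain: the unexpected morale turnover → the initial staffing cut → the communication escalation.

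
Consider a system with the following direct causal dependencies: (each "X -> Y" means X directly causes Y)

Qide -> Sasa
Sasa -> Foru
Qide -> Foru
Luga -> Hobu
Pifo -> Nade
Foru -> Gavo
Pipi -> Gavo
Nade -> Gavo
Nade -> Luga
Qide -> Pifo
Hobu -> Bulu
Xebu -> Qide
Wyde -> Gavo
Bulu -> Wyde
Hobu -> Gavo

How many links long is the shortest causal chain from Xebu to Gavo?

3

Shortest chain: Xebu → Qide → Foru → Gavo.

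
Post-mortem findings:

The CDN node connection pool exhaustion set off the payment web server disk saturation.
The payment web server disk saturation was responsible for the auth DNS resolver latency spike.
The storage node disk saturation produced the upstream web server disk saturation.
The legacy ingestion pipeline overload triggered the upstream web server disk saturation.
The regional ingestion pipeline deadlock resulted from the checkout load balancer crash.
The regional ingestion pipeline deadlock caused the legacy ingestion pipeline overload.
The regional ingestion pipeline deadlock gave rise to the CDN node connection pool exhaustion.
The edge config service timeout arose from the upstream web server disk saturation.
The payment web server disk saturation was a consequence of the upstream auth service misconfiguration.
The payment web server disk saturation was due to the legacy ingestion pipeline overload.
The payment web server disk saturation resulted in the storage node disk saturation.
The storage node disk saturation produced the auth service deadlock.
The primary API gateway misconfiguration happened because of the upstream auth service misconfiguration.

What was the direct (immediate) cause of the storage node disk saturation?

Upstream contributors include the upstream auth service misconfiguration, the checkout load balancer crash, the regional ingestion pipeline deadlock, the CDN node connection pool exhaustion, the legacy ingestion pipeline overload, but only the payment web server disk saturation feeds directly into the storage node disk saturation.

the payment web server disk saturation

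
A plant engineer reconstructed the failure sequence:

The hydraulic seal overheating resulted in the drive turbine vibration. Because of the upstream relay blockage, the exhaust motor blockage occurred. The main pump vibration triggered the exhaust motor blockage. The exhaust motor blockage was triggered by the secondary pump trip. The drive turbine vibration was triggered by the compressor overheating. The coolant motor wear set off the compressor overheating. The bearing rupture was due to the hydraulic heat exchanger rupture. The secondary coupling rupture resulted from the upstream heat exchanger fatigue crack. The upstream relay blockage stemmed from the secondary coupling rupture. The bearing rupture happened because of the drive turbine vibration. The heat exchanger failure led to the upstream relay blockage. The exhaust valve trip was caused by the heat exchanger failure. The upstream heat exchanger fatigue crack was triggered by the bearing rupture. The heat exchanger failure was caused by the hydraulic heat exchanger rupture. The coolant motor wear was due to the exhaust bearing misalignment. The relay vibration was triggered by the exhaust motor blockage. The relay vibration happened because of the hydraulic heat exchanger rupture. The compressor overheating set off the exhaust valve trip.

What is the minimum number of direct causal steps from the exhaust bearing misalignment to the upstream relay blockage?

Shortest chain: the exhaust bearing misalignment → the coolant motor wear → the compressor overheating → the drive turbine vibration → the bearing rupture → the upstream heat exchanger fatigue crack → the secondary coupling rupture → the upstream relay blockage.

7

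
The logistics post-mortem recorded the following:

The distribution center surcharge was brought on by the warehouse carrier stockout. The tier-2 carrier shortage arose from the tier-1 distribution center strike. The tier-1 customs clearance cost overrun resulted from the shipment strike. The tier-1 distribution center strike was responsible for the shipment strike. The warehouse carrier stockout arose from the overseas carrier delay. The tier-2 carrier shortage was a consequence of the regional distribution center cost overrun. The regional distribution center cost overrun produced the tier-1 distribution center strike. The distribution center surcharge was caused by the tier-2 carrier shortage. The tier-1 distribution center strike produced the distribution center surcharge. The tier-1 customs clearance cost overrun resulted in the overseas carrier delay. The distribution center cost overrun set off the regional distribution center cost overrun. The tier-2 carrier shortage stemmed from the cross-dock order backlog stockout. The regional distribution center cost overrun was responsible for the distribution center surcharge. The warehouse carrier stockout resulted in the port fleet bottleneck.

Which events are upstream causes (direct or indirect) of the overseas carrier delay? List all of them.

Immediate cause of the overseas carrier delay: the tier-1 customs clearance cost overrun.
Further upstream: the distribution center cost overrun, the regional distribution center cost overrun, the tier-1 distribution center strike, the shipment strike.

the distribution center cost overrun, the regional distribution center cost overrun, the shipment strike, the tier-1 customs clearance cost overrun, the tier-1 distribution center strike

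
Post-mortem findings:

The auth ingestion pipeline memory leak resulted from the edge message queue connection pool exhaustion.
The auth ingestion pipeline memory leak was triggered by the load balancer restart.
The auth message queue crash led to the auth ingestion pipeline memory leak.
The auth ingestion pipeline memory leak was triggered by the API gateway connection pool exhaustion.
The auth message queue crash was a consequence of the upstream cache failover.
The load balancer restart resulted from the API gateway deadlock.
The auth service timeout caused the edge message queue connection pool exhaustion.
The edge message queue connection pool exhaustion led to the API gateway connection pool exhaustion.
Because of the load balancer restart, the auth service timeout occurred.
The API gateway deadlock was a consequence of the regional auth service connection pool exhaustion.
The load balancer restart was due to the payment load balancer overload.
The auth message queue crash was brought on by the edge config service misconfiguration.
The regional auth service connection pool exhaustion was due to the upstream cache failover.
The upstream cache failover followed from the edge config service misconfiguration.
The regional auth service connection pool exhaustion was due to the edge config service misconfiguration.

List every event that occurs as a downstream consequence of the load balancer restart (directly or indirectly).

Direct effects: the auth service timeout, the auth ingestion pipeline memory leak.
2 steps out: the edge message queue connection pool exhaustion.
3 steps out: the API gateway connection pool exhaustion.
Not reachable from it: the edge config service misconfiguration, the upstream cache failover, the regional auth service connection pool exhaustion, the API gateway deadlock, the auth message queue crash, the payment load balancer overload.

the API gateway connection pool exhaustion, the auth ingestion pipeline memory leak, the auth service timeout, the edge message queue connection pool exhaustion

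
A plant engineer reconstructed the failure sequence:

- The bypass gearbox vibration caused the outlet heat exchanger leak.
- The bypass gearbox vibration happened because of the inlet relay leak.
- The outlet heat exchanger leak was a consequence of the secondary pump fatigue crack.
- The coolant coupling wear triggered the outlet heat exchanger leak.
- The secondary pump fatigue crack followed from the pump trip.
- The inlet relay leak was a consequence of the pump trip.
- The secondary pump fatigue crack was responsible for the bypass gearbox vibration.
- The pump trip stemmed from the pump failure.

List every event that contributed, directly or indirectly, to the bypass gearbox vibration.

the inlet relay leak, the pump failure, the pump trip, the secondary pump fatigue crack

Immediate causes of the bypass gearbox vibration: the inlet relay leak, the secondary pump fatigue crack.
Further upstream: the pump failure, the pump trip.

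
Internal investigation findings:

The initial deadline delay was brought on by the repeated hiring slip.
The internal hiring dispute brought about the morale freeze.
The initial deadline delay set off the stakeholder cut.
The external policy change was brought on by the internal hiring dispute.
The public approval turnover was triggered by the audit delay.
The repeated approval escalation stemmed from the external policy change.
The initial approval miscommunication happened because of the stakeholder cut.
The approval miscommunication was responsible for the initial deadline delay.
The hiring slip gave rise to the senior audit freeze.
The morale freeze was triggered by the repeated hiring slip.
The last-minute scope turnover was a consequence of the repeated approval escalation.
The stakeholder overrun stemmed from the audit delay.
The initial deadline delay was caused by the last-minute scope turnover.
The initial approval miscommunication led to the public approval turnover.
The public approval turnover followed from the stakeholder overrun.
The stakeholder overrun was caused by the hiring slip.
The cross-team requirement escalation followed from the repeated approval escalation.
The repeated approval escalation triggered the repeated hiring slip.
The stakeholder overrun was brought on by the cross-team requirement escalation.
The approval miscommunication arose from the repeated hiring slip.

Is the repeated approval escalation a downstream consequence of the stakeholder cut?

The stakeholder cut leads to the initial approval miscommunication, the public approval turnover; the repeated approval escalation is not among them.

No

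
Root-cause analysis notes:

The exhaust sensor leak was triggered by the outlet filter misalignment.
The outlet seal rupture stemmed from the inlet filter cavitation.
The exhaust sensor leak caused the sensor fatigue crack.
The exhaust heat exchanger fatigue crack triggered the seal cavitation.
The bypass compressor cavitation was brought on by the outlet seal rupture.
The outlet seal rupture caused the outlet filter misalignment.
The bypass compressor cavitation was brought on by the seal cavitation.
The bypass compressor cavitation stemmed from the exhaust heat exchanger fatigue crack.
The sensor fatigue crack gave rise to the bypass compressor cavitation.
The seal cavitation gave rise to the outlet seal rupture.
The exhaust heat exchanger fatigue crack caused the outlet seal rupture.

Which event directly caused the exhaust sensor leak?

the outlet filter misalignment

Upstream contributors include the inlet filter cavitation, the exhaust heat exchanger fatigue crack, the seal cavitation, the outlet seal rupture, but only the outlet filter misalignment feeds directly into the exhaust sensor leak.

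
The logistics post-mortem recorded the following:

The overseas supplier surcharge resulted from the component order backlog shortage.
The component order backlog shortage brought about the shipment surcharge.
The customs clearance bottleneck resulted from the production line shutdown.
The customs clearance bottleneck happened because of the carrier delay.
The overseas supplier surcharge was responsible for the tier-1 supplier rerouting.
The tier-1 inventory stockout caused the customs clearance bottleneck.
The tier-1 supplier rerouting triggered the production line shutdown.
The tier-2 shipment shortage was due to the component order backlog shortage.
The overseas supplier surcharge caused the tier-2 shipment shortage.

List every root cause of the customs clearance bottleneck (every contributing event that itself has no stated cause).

Tracing upstream from the customs clearance bottleneck: the customs clearance bottleneck ← the production line shutdown ← the tier-1 supplier rerouting ← the overseas supplier surcharge ← the component order backlog shortage.
A separate upstream branch: the customs clearance bottleneck ← the tier-1 inventory stockout.
A separate upstream branch: the customs clearance bottleneck ← the carrier delay.
Each of those chain origins has no stated cause.

the carrier delay, the component order backlog shortage, the tier-1 inventory stockout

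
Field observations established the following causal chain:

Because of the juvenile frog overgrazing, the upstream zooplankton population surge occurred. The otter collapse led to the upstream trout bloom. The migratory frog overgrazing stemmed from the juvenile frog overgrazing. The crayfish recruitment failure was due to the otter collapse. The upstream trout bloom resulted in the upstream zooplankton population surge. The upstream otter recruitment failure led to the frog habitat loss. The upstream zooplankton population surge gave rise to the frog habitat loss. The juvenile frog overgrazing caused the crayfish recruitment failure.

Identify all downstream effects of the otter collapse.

Direct effects: the upstream trout bloom, the crayfish recruitment failure.
2 steps out: the upstream zooplankton population surge.
3 steps out: the frog habitat loss.
Not reachable from it: the juvenile frog overgrazing, the migratory frog overgrazing, the upstream otter recruitment failure.

the crayfish recruitment failure, the frog habitat loss, the upstream trout bloom, the upstream zooplankton population surge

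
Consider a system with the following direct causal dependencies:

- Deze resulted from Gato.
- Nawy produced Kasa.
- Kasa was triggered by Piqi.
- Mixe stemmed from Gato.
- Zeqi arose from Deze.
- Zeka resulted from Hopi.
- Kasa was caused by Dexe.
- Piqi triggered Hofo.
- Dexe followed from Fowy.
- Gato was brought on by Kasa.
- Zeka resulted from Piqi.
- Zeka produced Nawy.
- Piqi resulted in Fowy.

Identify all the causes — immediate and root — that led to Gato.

Immediate cause of Gato: Kasa.
Further upstream: Piqi, Zeka, Fowy, Dexe, Nawy, Hopi.

Dexe, Fowy, Hopi, Kasa, Nawy, Piqi, Zeka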